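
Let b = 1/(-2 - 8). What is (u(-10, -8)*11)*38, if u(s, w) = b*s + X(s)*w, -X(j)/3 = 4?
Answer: 40546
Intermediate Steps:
b = -1/10 (b = 1/(-10) = -1/10 ≈ -0.10000)
X(j) = -12 (X(j) = -3*4 = -12)
u(s, w) = -12*w - s/10 (u(s, w) = -s/10 - 12*w = -12*w - s/10)
(u(-10, -8)*11)*38 = ((-12*(-8) - 1/10*(-10))*11)*38 = ((96 + 1)*11)*38 = (97*11)*38 = 1067*38 = 40546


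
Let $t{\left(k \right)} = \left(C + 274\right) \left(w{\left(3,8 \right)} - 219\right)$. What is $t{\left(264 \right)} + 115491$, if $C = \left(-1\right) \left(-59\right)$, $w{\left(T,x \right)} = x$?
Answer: $45228$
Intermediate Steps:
$C = 59$
$t{\left(k \right)} = -70263$ ($t{\left(k \right)} = \left(59 + 274\right) \left(8 - 219\right) = 333 \left(-211\right) = -70263$)
$t{\left(264 \right)} + 115491 = -70263 + 115491 = 45228$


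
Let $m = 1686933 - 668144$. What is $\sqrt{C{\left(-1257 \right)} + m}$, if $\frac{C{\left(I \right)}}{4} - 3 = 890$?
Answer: $\sqrt{1022361} \approx 1011.1$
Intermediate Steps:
$C{\left(I \right)} = 3572$ ($C{\left(I \right)} = 12 + 4 \cdot 890 = 12 + 3560 = 3572$)
$m = 1018789$ ($m = 1686933 - 668144 = 1018789$)
$\sqrt{C{\left(-1257 \right)} + m} = \sqrt{3572 + 1018789} = \sqrt{1022361}$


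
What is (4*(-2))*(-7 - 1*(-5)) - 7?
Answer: 9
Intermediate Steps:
(4*(-2))*(-7 - 1*(-5)) - 7 = -8*(-7 + 5) - 7 = -8*(-2) - 7 = 16 - 7 = 9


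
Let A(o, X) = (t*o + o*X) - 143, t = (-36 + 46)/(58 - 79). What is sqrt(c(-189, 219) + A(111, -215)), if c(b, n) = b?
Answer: 3*I*sqrt(132027)/7 ≈ 155.72*I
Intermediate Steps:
t = -10/21 (t = 10/(-21) = 10*(-1/21) = -10/21 ≈ -0.47619)
A(o, X) = -143 - 10*o/21 + X*o (A(o, X) = (-10*o/21 + o*X) - 143 = (-10*o/21 + X*o) - 143 = -143 - 10*o/21 + X*o)
sqrt(c(-189, 219) + A(111, -215)) = sqrt(-189 + (-143 - 10/21*111 - 215*111)) = sqrt(-189 + (-143 - 370/7 - 23865)) = sqrt(-189 - 168426/7) = sqrt(-169749/7) = 3*I*sqrt(132027)/7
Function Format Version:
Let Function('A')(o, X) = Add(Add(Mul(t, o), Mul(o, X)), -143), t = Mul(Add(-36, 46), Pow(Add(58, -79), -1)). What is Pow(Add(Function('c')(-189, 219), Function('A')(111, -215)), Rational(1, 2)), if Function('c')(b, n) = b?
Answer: Mul(Rational(3, 7), I, Pow(132027, Rational(1, 2))) ≈ Mul(155.72, I)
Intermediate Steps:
t = Rational(-10, 21) (t = Mul(10, Pow(-21, -1)) = Mul(10, Rational(-1, 21)) = Rational(-10, 21) ≈ -0.47619)
Function('A')(o, X) = Add(-143, Mul(Rational(-10, 21), o), Mul(X, o)) (Function('A')(o, X) = Add(Add(Mul(Rational(-10, 21), o), Mul(o, X)), -143) = Add(Add(Mul(Rational(-10, 21), o), Mul(X, o)), -143) = Add(-143, Mul(Rational(-10, 21), o), Mul(X, o)))
Pow(Add(Function('c')(-189, 219), Function('A')(111, -215)), Rational(1, 2)) = Pow(Add(-189, Add(-143, Mul(Rational(-10, 21), 111), Mul(-215, 111))), Rational(1, 2)) = Pow(Add(-189, Add(-143, Rational(-370, 7), -23865)), Rational(1, 2)) = Pow(Add(-189, Rational(-168426, 7)), Rational(1, 2)) = Pow(Rational(-169749, 7), Rational(1, 2)) = Mul(Rational(3, 7), I, Pow(132027, Rational(1, 2)))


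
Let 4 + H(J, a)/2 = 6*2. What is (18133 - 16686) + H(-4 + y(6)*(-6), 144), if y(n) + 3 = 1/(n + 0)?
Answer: 1463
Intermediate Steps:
y(n) = -3 + 1/n (y(n) = -3 + 1/(n + 0) = -3 + 1/n)
H(J, a) = 16 (H(J, a) = -8 + 2*(6*2) = -8 + 2*12 = -8 + 24 = 16)
(18133 - 16686) + H(-4 + y(6)*(-6), 144) = (18133 - 16686) + 16 = 1447 + 16 = 1463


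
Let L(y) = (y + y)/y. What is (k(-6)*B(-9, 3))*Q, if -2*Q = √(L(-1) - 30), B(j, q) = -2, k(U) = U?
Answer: -12*I*√7 ≈ -31.749*I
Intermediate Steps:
L(y) = 2 (L(y) = (2*y)/y = 2)
Q = -I*√7 (Q = -√(2 - 30)/2 = -I*√7 ≈ -2.6458*I)
(k(-6)*B(-9, 3))*Q = (-6*(-2))*(-I*√7) = 12*(-I*√7) = -12*I*√7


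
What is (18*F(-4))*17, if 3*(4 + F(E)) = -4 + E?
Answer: -2040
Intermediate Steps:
F(E) = -16/3 + E/3 (F(E) = -4 + (-4 + E)/3 = -4 + (-4/3 + E/3) = -16/3 + E/3)
(18*F(-4))*17 = (18*(-16/3 + (⅓)*(-4)))*17 = (18*(-16/3 - 4/3))*17 = (18*(-20/3))*17 = -120*17 = -2040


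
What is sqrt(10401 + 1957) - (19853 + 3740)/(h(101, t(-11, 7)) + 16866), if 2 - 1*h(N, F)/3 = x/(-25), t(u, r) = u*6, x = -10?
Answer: -117965/84354 + sqrt(12358) ≈ 109.77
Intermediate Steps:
t(u, r) = 6*u
h(N, F) = 24/5 (h(N, F) = 6 - (-30)/(-25) = 6 - (-30)*(-1)/25 = 6 - 3*2/5 = 6 - 6/5 = 24/5)
sqrt(10401 + 1957) - (19853 + 3740)/(h(101, t(-11, 7)) + 16866) = sqrt(10401 + 1957) - (19853 + 3740)/(24/5 + 16866) = sqrt(12358) - 23593/84354/5 = sqrt(12358) - 23593*5/84354 = sqrt(12358) - 1*117965/84354 = sqrt(12358) - 117965/84354 = -117965/84354 + sqrt(12358)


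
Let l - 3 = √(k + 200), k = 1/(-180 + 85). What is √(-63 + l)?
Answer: √(-541500 + 285*√200545)/95 ≈ 6.7719*I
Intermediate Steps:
k = -1/95 (k = 1/(-95) = -1/95 ≈ -0.010526)
l = 3 + 3*√200545/95 (l = 3 + √(-1/95 + 200) = 3 + √(18999/95) = 3 + 3*√200545/95 ≈ 17.142)
√(-63 + l) = √(-63 + (3 + 3*√200545/95)) = √(-60 + 3*√200545/95)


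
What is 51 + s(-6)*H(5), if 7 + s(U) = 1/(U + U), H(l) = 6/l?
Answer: 85/2 ≈ 42.500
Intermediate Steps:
s(U) = -7 + 1/(2*U) (s(U) = -7 + 1/(U + U) = -7 + 1/(2*U))
51 + s(-6)*H(5) = 51 + (-7 + (½)/(-6))*(6/5) = 51 + (-7 + (½)*(-⅙))*(6*(⅕)) = 51 + (-7 - 1/12)*(6/5) = 51 - 85/12*6/5 = 51 - 17/2 = 85/2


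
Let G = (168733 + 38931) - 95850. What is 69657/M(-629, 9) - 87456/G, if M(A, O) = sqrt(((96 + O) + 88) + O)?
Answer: -43728/55907 + 69657*sqrt(202)/202 ≈ 4900.3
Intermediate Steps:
G = 111814 (G = 207664 - 95850 = 111814)
M(A, O) = sqrt(184 + 2*O) (M(A, O) = sqrt((184 + O) + O) = sqrt(184 + 2*O))
69657/M(-629, 9) - 87456/G = 69657/(sqrt(184 + 2*9)) - 87456/111814 = 69657/(sqrt(184 + 18)) - 87456*1/111814 = 69657/(sqrt(202)) - 43728/55907 = 69657*(sqrt(202)/202) - 43728/55907 = 69657*sqrt(202)/202 - 43728/55907 = -43728/55907 + 69657*sqrt(202)/202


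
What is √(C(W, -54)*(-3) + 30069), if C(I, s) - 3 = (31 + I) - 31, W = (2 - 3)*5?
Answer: 5*√1203 ≈ 173.42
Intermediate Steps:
W = -5 (W = -1*5 = -5)
C(I, s) = 3 + I (C(I, s) = 3 + ((31 + I) - 31) = 3 + I)
√(C(W, -54)*(-3) + 30069) = √((3 - 5)*(-3) + 30069) = √(-2*(-3) + 30069) = √(6 + 30069) = √30075 = 5*√1203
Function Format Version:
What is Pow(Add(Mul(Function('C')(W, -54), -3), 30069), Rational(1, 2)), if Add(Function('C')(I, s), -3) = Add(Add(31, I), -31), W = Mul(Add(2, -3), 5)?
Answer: Mul(5, Pow(1203, Rational(1, 2))) ≈ 173.42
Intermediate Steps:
W = -5 (W = Mul(-1, 5) = -5)
Function('C')(I, s) = Add(3, I) (Function('C')(I, s) = Add(3, Add(Add(31, I), -31)) = Add(3, I))
Pow(Add(Mul(Function('C')(W, -54), -3), 30069), Rational(1, 2)) = Pow(Add(Mul(Add(3, -5), -3), 30069), Rational(1, 2)) = Pow(Add(Mul(-2, -3), 30069), Rational(1, 2)) = Pow(Add(6, 30069), Rational(1, 2)) = Pow(30075, Rational(1, 2)) = Mul(5, Pow(1203, Rational(1, 2)))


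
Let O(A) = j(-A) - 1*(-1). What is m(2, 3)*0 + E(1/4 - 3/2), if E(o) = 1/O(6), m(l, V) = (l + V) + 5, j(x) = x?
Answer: -⅕ ≈ -0.20000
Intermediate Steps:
m(l, V) = 5 + V + l (m(l, V) = (V + l) + 5 = 5 + V + l)
O(A) = 1 - A (O(A) = -A - 1*(-1) = -A + 1 = 1 - A)
E(o) = -⅕ (E(o) = 1/(1 - 1*6) = 1/(1 - 6) = 1/(-5) = -⅕)
m(2, 3)*0 + E(1/4 - 3/2) = (5 + 3 + 2)*0 - ⅕ = 10*0 - ⅕ = 0 - ⅕ = -⅕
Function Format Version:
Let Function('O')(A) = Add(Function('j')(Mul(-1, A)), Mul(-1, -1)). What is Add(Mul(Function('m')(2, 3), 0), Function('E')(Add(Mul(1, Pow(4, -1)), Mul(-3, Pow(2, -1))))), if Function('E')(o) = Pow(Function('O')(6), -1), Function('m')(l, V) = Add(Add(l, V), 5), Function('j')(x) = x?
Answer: Rational(-1, 5) ≈ -0.20000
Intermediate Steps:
Function('m')(l, V) = Add(5, V, l) (Function('m')(l, V) = Add(Add(V, l), 5) = Add(5, V, l))
Function('O')(A) = Add(1, Mul(-1, A)) (Function('O')(A) = Add(Mul(-1, A), Mul(-1, -1)) = Add(Mul(-1, A), 1) = Add(1, Mul(-1, A)))
Function('E')(o) = Rational(-1, 5) (Function('E')(o) = Pow(Add(1, Mul(-1, 6)), -1) = Pow(Add(1, -6), -1) = Pow(-5, -1) = Rational(-1, 5))
Add(Mul(Function('m')(2, 3), 0), Function('E')(Add(Mul(1, Pow(4, -1)), Mul(-3, Pow(2, -1))))) = Add(Mul(Add(5, 3, 2), 0), Rational(-1, 5)) = Add(Mul(10, 0), Rational(-1, 5)) = Add(0, Rational(-1, 5)) = Rational(-1, 5)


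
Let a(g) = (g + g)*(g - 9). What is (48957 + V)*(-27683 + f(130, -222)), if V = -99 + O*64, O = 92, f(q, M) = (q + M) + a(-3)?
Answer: -1516628438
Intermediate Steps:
a(g) = 2*g*(-9 + g) (a(g) = (2*g)*(-9 + g) = 2*g*(-9 + g))
f(q, M) = 72 + M + q (f(q, M) = (q + M) + 2*(-3)*(-9 - 3) = (M + q) + 2*(-3)*(-12) = (M + q) + 72 = 72 + M + q)
V = 5789 (V = -99 + 92*64 = -99 + 5888 = 5789)
(48957 + V)*(-27683 + f(130, -222)) = (48957 + 5789)*(-27683 + (72 - 222 + 130)) = 54746*(-27683 - 20) = 54746*(-27703) = -1516628438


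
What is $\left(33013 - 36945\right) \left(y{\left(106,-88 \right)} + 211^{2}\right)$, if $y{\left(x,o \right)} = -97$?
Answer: $-174675168$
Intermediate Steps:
$\left(33013 - 36945\right) \left(y{\left(106,-88 \right)} + 211^{2}\right) = \left(33013 - 36945\right) \left(-97 + 211^{2}\right) = - 3932 \left(-97 + 44521\right) = \left(-3932\right) 44424 = -174675168$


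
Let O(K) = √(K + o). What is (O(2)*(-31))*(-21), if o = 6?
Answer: 1302*√2 ≈ 1841.3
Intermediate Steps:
O(K) = √(6 + K) (O(K) = √(K + 6) = √(6 + K))
(O(2)*(-31))*(-21) = (√(6 + 2)*(-31))*(-21) = (√8*(-31))*(-21) = ((2*√2)*(-31))*(-21) = -62*√2*(-21) = 1302*√2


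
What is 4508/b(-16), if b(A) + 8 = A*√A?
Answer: -1127/130 + 4508*I/65 ≈ -8.6692 + 69.354*I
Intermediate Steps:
b(A) = -8 + A^(3/2) (b(A) = -8 + A*√A = -8 + A^(3/2))
4508/b(-16) = 4508/(-8 + (-16)^(3/2)) = 4508/(-8 - 64*I) = 4508*((-8 + 64*I)/4160) = 1127*(-8 + 64*I)/1040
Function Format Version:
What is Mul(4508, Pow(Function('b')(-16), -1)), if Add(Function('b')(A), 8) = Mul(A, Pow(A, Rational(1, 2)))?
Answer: Add(Rational(-1127, 130), Mul(Rational(4508, 65), I)) ≈ Add(-8.6692, Mul(69.354, I))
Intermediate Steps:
Function('b')(A) = Add(-8, Pow(A, Rational(3, 2))) (Function('b')(A) = Add(-8, Mul(A, Pow(A, Rational(1, 2)))) = Add(-8, Pow(A, Rational(3, 2))))
Mul(4508, Pow(Function('b')(-16), -1)) = Mul(4508, Pow(Add(-8, Pow(-16, Rational(3, 2))), -1)) = Mul(4508, Pow(Add(-8, Mul(-64, I)), -1)) = Mul(4508, Mul(Rational(1, 4160), Add(-8, Mul(64, I)))) = Mul(Rational(1127, 1040), Add(-8, Mul(64, I)))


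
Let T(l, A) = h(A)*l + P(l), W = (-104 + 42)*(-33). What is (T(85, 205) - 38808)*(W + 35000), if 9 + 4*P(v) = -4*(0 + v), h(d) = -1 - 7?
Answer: -2932209423/2 ≈ -1.4661e+9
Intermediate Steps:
h(d) = -8
W = 2046 (W = -62*(-33) = 2046)
P(v) = -9/4 - v (P(v) = -9/4 + (-4*(0 + v))/4 = -9/4 + (-4*v)/4 = -9/4 - v)
T(l, A) = -9/4 - 9*l (T(l, A) = -8*l + (-9/4 - l) = -9/4 - 9*l)
(T(85, 205) - 38808)*(W + 35000) = ((-9/4 - 9*85) - 38808)*(2046 + 35000) = ((-9/4 - 765) - 38808)*37046 = (-3069/4 - 38808)*37046 = -158301/4*37046 = -2932209423/2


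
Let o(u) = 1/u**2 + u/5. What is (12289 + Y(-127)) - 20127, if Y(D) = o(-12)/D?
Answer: -716704997/91440 ≈ -7838.0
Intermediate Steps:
o(u) = u**(-2) + u/5 (o(u) = 1/u**2 + u*(1/5) = u**(-2) + u/5)
Y(D) = -1723/(720*D) (Y(D) = ((-12)**(-2) + (1/5)*(-12))/D = (1/144 - 12/5)/D = -1723/(720*D))
(12289 + Y(-127)) - 20127 = (12289 - 1723/720/(-127)) - 20127 = (12289 - 1723/720*(-1/127)) - 20127 = (12289 + 1723/91440) - 20127 = 1123707883/91440 - 20127 = -716704997/91440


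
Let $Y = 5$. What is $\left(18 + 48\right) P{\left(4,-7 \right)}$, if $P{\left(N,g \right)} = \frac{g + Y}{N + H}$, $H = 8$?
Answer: $-11$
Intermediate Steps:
$P{\left(N,g \right)} = \frac{5 + g}{8 + N}$ ($P{\left(N,g \right)} = \frac{g + 5}{N + 8} = \frac{5 + g}{8 + N}$)
$\left(18 + 48\right) P{\left(4,-7 \right)} = \left(18 + 48\right) \frac{5 - 7}{8 + 4} = 66 \cdot \frac{1}{12} \left(-2\right) = 66 \left(- \frac{1}{6}\right) = -11$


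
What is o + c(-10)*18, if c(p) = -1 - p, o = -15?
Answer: 147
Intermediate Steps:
o + c(-10)*18 = -15 + (-1 - 1*(-10))*18 = -15 + (-1 + 10)*18 = -15 + 9*18 = -15 + 162 = 147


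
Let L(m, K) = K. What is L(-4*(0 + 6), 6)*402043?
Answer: 2412258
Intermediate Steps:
L(-4*(0 + 6), 6)*402043 = 6*402043 = 2412258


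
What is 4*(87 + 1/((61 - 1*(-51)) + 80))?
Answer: 16705/48 ≈ 348.02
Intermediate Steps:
4*(87 + 1/((61 - 1*(-51)) + 80)) = 4*(87 + 1/((61 + 51) + 80)) = 4*(87 + 1/(112 + 80)) = 4*(87 + 1/192) = 4*(16705/192) = 16705/48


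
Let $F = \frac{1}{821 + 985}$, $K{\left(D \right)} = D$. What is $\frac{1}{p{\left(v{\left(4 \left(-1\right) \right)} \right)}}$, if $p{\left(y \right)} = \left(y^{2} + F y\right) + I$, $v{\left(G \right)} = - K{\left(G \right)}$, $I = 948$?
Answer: $\frac{903}{870494} \approx 0.0010373$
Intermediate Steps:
$F = \frac{1}{1806} \approx 0.00055371$
$v{\left(G \right)} = - G$
$p{\left(y \right)} = 948 + y^{2} + \frac{y}{1806}$ ($p{\left(y \right)} = \left(y^{2} + \frac{y}{1806}\right) + 948 = 948 + y^{2} + \frac{y}{1806}$)
$\frac{1}{p{\left(v{\left(4 \left(-1\right) \right)} \right)}} = \frac{1}{948 + \left(- 4 \left(-1\right)\right)^{2} + \frac{\left(-1\right) 4 \left(-1\right)}{1806}} = \frac{1}{948 + \left(\left(-1\right) \left(-4\right)\right)^{2} + \frac{\left(-1\right) \left(-4\right)}{1806}} = \frac{1}{948 + 4^{2} + \frac{1}{1806} \cdot 4} = \frac{1}{948 + 16 + \frac{2}{903}} = \frac{1}{\frac{870494}{903}} = \frac{903}{870494}$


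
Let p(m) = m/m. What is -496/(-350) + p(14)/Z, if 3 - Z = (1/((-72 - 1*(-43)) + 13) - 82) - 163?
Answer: 141016/99225 ≈ 1.4212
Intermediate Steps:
p(m) = 1
Z = 3969/16 (Z = 3 - ((1/((-72 - 1*(-43)) + 13) - 82) - 163) = 3 - ((1/((-72 + 43) + 13) - 82) - 163) = 3 - ((1/(-29 + 13) - 82) - 163) = 3 - ((1/(-16) - 82) - 163) = 3 - ((-1/16 - 82) - 163) = 3 - (-1313/16 - 163) = 3 - 1*(-3921/16) = 3 + 3921/16 = 3969/16 ≈ 248.06)
-496/(-350) + p(14)/Z = -496/(-350) + 1/(3969/16) = -496*(-1/350) + 1*(16/3969) = 248/175 + 16/3969 = 141016/99225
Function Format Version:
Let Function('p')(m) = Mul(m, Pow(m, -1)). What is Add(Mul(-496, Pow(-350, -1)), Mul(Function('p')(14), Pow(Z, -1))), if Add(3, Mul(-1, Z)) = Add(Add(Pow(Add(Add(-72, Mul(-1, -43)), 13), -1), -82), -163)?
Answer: Rational(141016, 99225) ≈ 1.4212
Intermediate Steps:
Function('p')(m) = 1
Z = Rational(3969, 16) (Z = Add(3, Mul(-1, Add(Add(Pow(Add(Add(-72, Mul(-1, -43)), 13), -1), -82), -163))) = Add(3, Mul(-1, Add(Add(Pow(Add(Add(-72, 43), 13), -1), -82), -163))) = Add(3, Mul(-1, Add(Add(Pow(Add(-29, 13), -1), -82), -163))) = Add(3, Mul(-1, Add(Add(Pow(-16, -1), -82), -163))) = Add(3, Mul(-1, Add(Add(Rational(-1, 16), -82), -163))) = Add(3, Mul(-1, Add(Rational(-1313, 16), -163))) = Add(3, Mul(-1, Rational(-3921, 16))) = Add(3, Rational(3921, 16)) = Rational(3969, 16) ≈ 248.06)
Add(Mul(-496, Pow(-350, -1)), Mul(Function('p')(14), Pow(Z, -1))) = Add(Mul(-496, Pow(-350, -1)), Mul(1, Pow(Rational(3969, 16), -1))) = Add(Mul(-496, Rational(-1, 350)), Mul(1, Rational(16, 3969))) = Add(Rational(248, 175), Rational(16, 3969)) = Rational(141016, 99225)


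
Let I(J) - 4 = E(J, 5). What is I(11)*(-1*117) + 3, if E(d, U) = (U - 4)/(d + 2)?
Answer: -474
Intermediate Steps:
E(d, U) = (-4 + U)/(2 + d)
I(J) = 4 + 1/(2 + J) (I(J) = 4 + (-4 + 5)/(2 + J) = 4 + 1/(2 + J))
I(11)*(-1*117) + 3 = ((9 + 4*11)/(2 + 11))*(-1*117) + 3 = ((9 + 44)/13)*(-117) + 3 = ((1/13)*53)*(-117) + 3 = (53/13)*(-117) + 3 = -477 + 3 = -474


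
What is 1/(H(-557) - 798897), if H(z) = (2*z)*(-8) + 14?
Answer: -1/789971 ≈ -1.2659e-6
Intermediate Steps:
H(z) = 14 - 16*z (H(z) = -16*z + 14 = 14 - 16*z)
1/(H(-557) - 798897) = 1/((14 - 16*(-557)) - 798897) = 1/((14 + 8912) - 798897) = 1/(8926 - 798897) = 1/(-789971) = -1/789971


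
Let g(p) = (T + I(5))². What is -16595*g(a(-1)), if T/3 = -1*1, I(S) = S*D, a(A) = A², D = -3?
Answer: -5376780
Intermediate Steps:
I(S) = -3*S (I(S) = S*(-3) = -3*S)
T = -3 (T = 3*(-1*1) = 3*(-1) = -3)
g(p) = 324 (g(p) = (-3 - 3*5)² = (-3 - 15)² = (-18)² = 324)
-16595*g(a(-1)) = -16595*324 = -5376780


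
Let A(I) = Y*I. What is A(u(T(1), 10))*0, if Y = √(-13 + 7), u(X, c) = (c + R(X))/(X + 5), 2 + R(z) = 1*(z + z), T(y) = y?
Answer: 0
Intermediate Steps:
R(z) = -2 + 2*z (R(z) = -2 + 1*(z + z) = -2 + 1*(2*z) = -2 + 2*z)
u(X, c) = (-2 + c + 2*X)/(5 + X) (u(X, c) = (c + (-2 + 2*X))/(X + 5) = (-2 + c + 2*X)/(5 + X))
Y = I*√6 (Y = √(-6) = I*√6 ≈ 2.4495*I)
A(I) = I*I*√6 (A(I) = (I*√6)*I = I*I*√6)
A(u(T(1), 10))*0 = (I*((-2 + 10 + 2*1)/(5 + 1))*√6)*0 = (I*((-2 + 10 + 2)/6)*√6)*0 = (I*((⅙)*10)*√6)*0 = (I*(5/3)*√6)*0 = (5*I*√6/3)*0 = 0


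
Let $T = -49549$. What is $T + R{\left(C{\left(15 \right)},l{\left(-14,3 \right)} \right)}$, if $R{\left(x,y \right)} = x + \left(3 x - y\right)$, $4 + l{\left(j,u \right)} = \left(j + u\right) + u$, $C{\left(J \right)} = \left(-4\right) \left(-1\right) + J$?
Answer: $-49461$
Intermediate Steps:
$C{\left(J \right)} = 4 + J$
$l{\left(j,u \right)} = -4 + j + 2 u$ ($l{\left(j,u \right)} = -4 + \left(\left(j + u\right) + u\right) = -4 + \left(j + 2 u\right) = -4 + j + 2 u$)
$R{\left(x,y \right)} = - y + 4 x$ ($R{\left(x,y \right)} = x + \left(- y + 3 x\right) = - y + 4 x$)
$T + R{\left(C{\left(15 \right)},l{\left(-14,3 \right)} \right)} = -49549 - \left(-18 + 6 - 4 \left(4 + 15\right)\right) = -49549 + \left(- (-4 - 14 + 6) + 4 \cdot 19\right) = -49549 + \left(\left(-1\right) \left(-12\right) + 76\right) = -49549 + \left(12 + 76\right) = -49549 + 88 = -49461$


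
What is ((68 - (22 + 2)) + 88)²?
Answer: 17424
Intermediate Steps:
((68 - (22 + 2)) + 88)² = ((68 - 1*24) + 88)² = ((68 - 24) + 88)² = (44 + 88)² = 132² = 17424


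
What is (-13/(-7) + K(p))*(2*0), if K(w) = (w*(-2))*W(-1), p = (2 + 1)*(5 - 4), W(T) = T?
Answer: 0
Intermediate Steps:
p = 3 (p = 3*1 = 3)
K(w) = 2*w (K(w) = (w*(-2))*(-1) = -2*w*(-1) = 2*w)
(-13/(-7) + K(p))*(2*0) = (-13/(-7) + 2*3)*(2*0) = (-13*(-1/7) + 6)*0 = (13/7 + 6)*0 = (55/7)*0 = 0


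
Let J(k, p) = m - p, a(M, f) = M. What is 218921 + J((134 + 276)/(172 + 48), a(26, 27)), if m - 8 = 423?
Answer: 219326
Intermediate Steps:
m = 431 (m = 8 + 423 = 431)
J(k, p) = 431 - p
218921 + J((134 + 276)/(172 + 48), a(26, 27)) = 218921 + (431 - 1*26) = 218921 + (431 - 26) = 218921 + 405 = 219326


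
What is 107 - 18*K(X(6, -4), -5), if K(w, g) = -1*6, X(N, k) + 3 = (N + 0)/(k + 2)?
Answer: 215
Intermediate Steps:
X(N, k) = -3 + N/(2 + k) (X(N, k) = -3 + (N + 0)/(k + 2) = -3 + N/(2 + k))
K(w, g) = -6
107 - 18*K(X(6, -4), -5) = 107 - 18*(-6) = 107 + 108 = 215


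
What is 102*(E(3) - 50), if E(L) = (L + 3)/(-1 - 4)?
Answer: -26112/5 ≈ -5222.4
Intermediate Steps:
E(L) = -3/5 - L/5 (E(L) = (3 + L)/(-5) = (3 + L)*(-1/5) = -3/5 - L/5)
102*(E(3) - 50) = 102*((-3/5 - 1/5*3) - 50) = 102*((-3/5 - 3/5) - 50) = 102*(-6/5 - 50) = 102*(-256/5) = -26112/5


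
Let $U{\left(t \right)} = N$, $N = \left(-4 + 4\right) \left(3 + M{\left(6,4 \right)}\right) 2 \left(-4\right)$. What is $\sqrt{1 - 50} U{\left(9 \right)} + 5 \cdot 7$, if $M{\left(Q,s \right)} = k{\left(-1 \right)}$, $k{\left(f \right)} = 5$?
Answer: $35$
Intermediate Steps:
$M{\left(Q,s \right)} = 5$
$N = 0$ ($N = \left(-4 + 4\right) \left(3 + 5\right) 2 \left(-4\right) = 0 \cdot 8 \cdot 2 \left(-4\right) = 0 \cdot 2 \left(-4\right) = 0 \left(-4\right) = 0$)
$U{\left(t \right)} = 0$
$\sqrt{1 - 50} U{\left(9 \right)} + 5 \cdot 7 = \sqrt{1 - 50} \cdot 0 + 5 \cdot 7 = \sqrt{-49} \cdot 0 + 35 = 7 i 0 + 35 = 0 + 35 = 35$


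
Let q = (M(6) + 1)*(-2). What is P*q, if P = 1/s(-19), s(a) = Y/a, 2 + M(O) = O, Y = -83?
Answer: -190/83 ≈ -2.2892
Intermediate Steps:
M(O) = -2 + O
s(a) = -83/a
q = -10 (q = ((-2 + 6) + 1)*(-2) = (4 + 1)*(-2) = 5*(-2) = -10)
P = 19/83 (P = 1/(-83/(-19)) = 1/(-83*(-1/19)) = 1/(83/19) = 19/83 ≈ 0.22892)
P*q = (19/83)*(-10) = -190/83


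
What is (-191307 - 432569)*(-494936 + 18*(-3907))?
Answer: 352653395512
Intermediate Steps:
(-191307 - 432569)*(-494936 + 18*(-3907)) = -623876*(-494936 - 70326) = -623876*(-565262) = 352653395512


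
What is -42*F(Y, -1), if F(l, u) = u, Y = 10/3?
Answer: 42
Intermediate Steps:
Y = 10/3 (Y = 10*(⅓) = 10/3 ≈ 3.3333)
-42*F(Y, -1) = -42*(-1) = 42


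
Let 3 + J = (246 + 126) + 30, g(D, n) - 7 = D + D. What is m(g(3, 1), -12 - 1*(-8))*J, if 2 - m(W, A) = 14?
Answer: -4788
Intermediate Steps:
g(D, n) = 7 + 2*D (g(D, n) = 7 + (D + D) = 7 + 2*D)
J = 399 (J = -3 + ((246 + 126) + 30) = -3 + (372 + 30) = -3 + 402 = 399)
m(W, A) = -12 (m(W, A) = 2 - 1*14 = 2 - 14 = -12)
m(g(3, 1), -12 - 1*(-8))*J = -12*399 = -4788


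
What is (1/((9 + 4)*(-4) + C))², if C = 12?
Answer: 1/1600 ≈ 0.00062500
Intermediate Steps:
(1/((9 + 4)*(-4) + C))² = (1/((9 + 4)*(-4) + 12))² = (1/(13*(-4) + 12))² = (1/(-52 + 12))² = (1/(-40))² = (-1/40)² = 1/1600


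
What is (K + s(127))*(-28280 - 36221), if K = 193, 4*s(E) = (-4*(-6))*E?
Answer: -61598455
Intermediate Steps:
s(E) = 6*E (s(E) = ((-4*(-6))*E)/4 = (24*E)/4 = 6*E)
(K + s(127))*(-28280 - 36221) = (193 + 6*127)*(-28280 - 36221) = (193 + 762)*(-64501) = 955*(-64501) = -61598455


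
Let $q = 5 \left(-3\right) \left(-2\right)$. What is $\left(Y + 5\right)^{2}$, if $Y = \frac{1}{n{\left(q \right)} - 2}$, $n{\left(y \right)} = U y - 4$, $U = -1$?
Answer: $\frac{32041}{1296} \approx 24.723$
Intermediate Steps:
$q = 30$ ($q = \left(-15\right) \left(-2\right) = 30$)
$n{\left(y \right)} = -4 - y$ ($n{\left(y \right)} = - y - 4 = -4 - y$)
$Y = - \frac{1}{36}$ ($Y = \frac{1}{\left(-4 - 30\right) - 2} = \frac{1}{-34 - 2} = \frac{1}{-36} = - \frac{1}{36} \approx -0.027778$)
$\left(Y + 5\right)^{2} = \left(- \frac{1}{36} + 5\right)^{2} = \left(\frac{179}{36}\right)^{2} = \frac{32041}{1296}$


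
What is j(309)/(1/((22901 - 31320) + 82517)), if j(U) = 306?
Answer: 22673988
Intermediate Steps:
j(309)/(1/((22901 - 31320) + 82517)) = 306/(1/((22901 - 31320) + 82517)) = 306/(1/(-8419 + 82517)) = 306/(1/74098) = 306*74098 = 22673988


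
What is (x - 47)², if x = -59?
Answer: 11236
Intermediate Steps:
(x - 47)² = (-59 - 47)² = (-106)² = 11236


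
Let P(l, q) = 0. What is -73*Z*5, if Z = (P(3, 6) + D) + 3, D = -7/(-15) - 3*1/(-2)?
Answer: -10877/6 ≈ -1812.8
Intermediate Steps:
D = 59/30 (D = -7*(-1/15) - 3*(-1/2) = 7/15 + 3/2 = 59/30 ≈ 1.9667)
Z = 149/30 (Z = (0 + 59/30) + 3 = 59/30 + 3 = 149/30 ≈ 4.9667)
-73*Z*5 = -73*149/30*5 = -10877/30*5 = -10877/6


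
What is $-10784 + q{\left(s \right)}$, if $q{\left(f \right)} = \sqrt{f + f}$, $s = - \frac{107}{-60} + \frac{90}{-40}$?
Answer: $-10784 + \frac{i \sqrt{210}}{15} \approx -10784.0 + 0.96609 i$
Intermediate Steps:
$s = - \frac{7}{15}$ ($s = \left(-107\right) \left(- \frac{1}{60}\right) + 90 \left(- \frac{1}{40}\right) = \frac{107}{60} - \frac{9}{4} = - \frac{7}{15} \approx -0.46667$)
$q{\left(f \right)} = \sqrt{2} \sqrt{f}$ ($q{\left(f \right)} = \sqrt{2 f} = \sqrt{2} \sqrt{f}$)
$-10784 + q{\left(s \right)} = -10784 + \sqrt{2} \sqrt{- \frac{7}{15}} = -10784 + \sqrt{2} \frac{i \sqrt{105}}{15} = -10784 + \frac{i \sqrt{210}}{15}$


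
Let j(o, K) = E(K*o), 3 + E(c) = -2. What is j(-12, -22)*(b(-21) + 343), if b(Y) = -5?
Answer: -1690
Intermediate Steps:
E(c) = -5 (E(c) = -3 - 2 = -5)
j(o, K) = -5
j(-12, -22)*(b(-21) + 343) = -5*(-5 + 343) = -5*338 = -1690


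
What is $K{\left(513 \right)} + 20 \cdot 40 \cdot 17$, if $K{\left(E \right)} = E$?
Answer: $14113$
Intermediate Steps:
$K{\left(513 \right)} + 20 \cdot 40 \cdot 17 = 513 + 20 \cdot 40 \cdot 17 = 513 + 800 \cdot 17 = 513 + 13600 = 14113$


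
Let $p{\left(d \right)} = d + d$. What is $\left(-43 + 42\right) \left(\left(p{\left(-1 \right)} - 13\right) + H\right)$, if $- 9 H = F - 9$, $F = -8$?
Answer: $\frac{118}{9} \approx 13.111$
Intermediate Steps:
$p{\left(d \right)} = 2 d$
$H = \frac{17}{9}$ ($H = - \frac{-8 - 9}{9} = \left(- \frac{1}{9}\right) \left(-17\right) = \frac{17}{9} \approx 1.8889$)
$\left(-43 + 42\right) \left(\left(p{\left(-1 \right)} - 13\right) + H\right) = \left(-43 + 42\right) \left(\left(2 \left(-1\right) - 13\right) + \frac{17}{9}\right) = - (\left(-2 - 13\right) + \frac{17}{9}) = - (-15 + \frac{17}{9}) = \left(-1\right) \left(- \frac{118}{9}\right) = \frac{118}{9}$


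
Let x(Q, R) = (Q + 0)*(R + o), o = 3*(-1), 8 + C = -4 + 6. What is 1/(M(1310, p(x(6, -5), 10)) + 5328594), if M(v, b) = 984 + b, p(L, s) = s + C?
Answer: 1/5329582 ≈ 1.8763e-7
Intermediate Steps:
C = -6 (C = -8 + (-4 + 6) = -8 + 2 = -6)
o = -3
x(Q, R) = Q*(-3 + R) (x(Q, R) = (Q + 0)*(R - 3) = Q*(-3 + R))
p(L, s) = -6 + s (p(L, s) = s - 6 = -6 + s)
1/(M(1310, p(x(6, -5), 10)) + 5328594) = 1/((984 + (-6 + 10)) + 5328594) = 1/((984 + 4) + 5328594) = 1/(988 + 5328594) = 1/5329582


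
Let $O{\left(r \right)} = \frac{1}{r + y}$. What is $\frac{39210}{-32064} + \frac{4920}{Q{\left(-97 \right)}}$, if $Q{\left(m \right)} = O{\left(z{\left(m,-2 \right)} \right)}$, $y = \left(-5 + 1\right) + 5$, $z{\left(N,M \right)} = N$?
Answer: $- \frac{2524084615}{5344} \approx -4.7232 \cdot 10^{5}$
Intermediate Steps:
$y = 1$ ($y = -4 + 5 = 1$)
$O{\left(r \right)} = \frac{1}{1 + r}$ ($O{\left(r \right)} = \frac{1}{r + 1} = \frac{1}{1 + r}$)
$Q{\left(m \right)} = \frac{1}{1 + m}$
$\frac{39210}{-32064} + \frac{4920}{Q{\left(-97 \right)}} = \frac{39210}{-32064} + \frac{4920}{\frac{1}{1 - 97}} = 39210 \left(- \frac{1}{32064}\right) + \frac{4920}{\frac{1}{-96}} = - \frac{6535}{5344} + \frac{4920}{- \frac{1}{96}} = - \frac{6535}{5344} + 4920 \left(-96\right) = - \frac{6535}{5344} - 472320 = - \frac{2524084615}{5344}$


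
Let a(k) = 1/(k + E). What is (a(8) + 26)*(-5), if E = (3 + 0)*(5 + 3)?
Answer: -4165/32 ≈ -130.16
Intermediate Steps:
E = 24 (E = 3*8 = 24)
a(k) = 1/(24 + k) (a(k) = 1/(k + 24) = 1/(24 + k))
(a(8) + 26)*(-5) = (1/(24 + 8) + 26)*(-5) = (1/32 + 26)*(-5) = (833/32)*(-5) = -4165/32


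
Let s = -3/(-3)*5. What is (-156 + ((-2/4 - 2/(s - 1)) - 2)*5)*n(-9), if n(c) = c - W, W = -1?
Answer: 1368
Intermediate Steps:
s = 5 (s = -3*(-⅓)*5 = 1*5 = 5)
n(c) = 1 + c (n(c) = c - 1*(-1) = c + 1 = 1 + c)
(-156 + ((-2/4 - 2/(s - 1)) - 2)*5)*n(-9) = (-156 + ((-2/4 - 2/(5 - 1)) - 2)*5)*(1 - 9) = (-156 + ((-2*¼ - 2/4) - 2)*5)*(-8) = (-156 + ((-½ - 2*¼) - 2)*5)*(-8) = (-156 + ((-½ - ½) - 2)*5)*(-8) = (-156 + (-1 - 2)*5)*(-8) = (-156 - 3*5)*(-8) = (-156 - 15)*(-8) = -171*(-8) = 1368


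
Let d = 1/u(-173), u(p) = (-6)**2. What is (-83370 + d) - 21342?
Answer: -3769631/36 ≈ -1.0471e+5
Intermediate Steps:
u(p) = 36
d = 1/36 ≈ 0.027778
(-83370 + d) - 21342 = (-83370 + 1/36) - 21342 = -3001319/36 - 21342 = -3769631/36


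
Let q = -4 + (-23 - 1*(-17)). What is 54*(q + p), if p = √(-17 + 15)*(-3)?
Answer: -540 - 162*I*√2 ≈ -540.0 - 229.1*I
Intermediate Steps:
q = -10 (q = -4 + (-23 + 17) = -4 - 6 = -10)
p = -3*I*√2 (p = √(-2)*(-3) = (I*√2)*(-3) = -3*I*√2 ≈ -4.2426*I)
54*(q + p) = 54*(-10 - 3*I*√2) = -540 - 162*I*√2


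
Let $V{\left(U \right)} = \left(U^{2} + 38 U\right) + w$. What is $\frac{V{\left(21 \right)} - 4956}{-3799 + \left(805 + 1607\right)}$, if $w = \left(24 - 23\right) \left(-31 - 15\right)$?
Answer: $\frac{3763}{1387} \approx 2.7131$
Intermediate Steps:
$w = -46$ ($w = 1 \left(-46\right) = -46$)
$V{\left(U \right)} = -46 + U^{2} + 38 U$ ($V{\left(U \right)} = \left(U^{2} + 38 U\right) - 46 = -46 + U^{2} + 38 U$)
$\frac{V{\left(21 \right)} - 4956}{-3799 + \left(805 + 1607\right)} = \frac{\left(-46 + 21^{2} + 38 \cdot 21\right) - 4956}{-3799 + \left(805 + 1607\right)} = \frac{\left(-46 + 441 + 798\right) - 4956}{-3799 + 2412} = \frac{1193 - 4956}{-1387} = \left(-3763\right) \left(- \frac{1}{1387}\right) = \frac{3763}{1387}$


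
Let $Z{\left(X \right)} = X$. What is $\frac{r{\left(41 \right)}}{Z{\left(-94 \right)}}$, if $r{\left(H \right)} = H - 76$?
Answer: $\frac{35}{94} \approx 0.37234$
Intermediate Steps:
$r{\left(H \right)} = -76 + H$
$\frac{r{\left(41 \right)}}{Z{\left(-94 \right)}} = \frac{-76 + 41}{-94} = \left(-35\right) \left(- \frac{1}{94}\right) = \frac{35}{94}$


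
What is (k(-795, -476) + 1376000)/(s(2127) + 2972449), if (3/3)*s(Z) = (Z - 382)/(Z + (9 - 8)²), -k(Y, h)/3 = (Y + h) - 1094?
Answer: 2943226160/6325373217 ≈ 0.46530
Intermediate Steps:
k(Y, h) = 3282 - 3*Y - 3*h (k(Y, h) = -3*((Y + h) - 1094) = -3*(-1094 + Y + h) = 3282 - 3*Y - 3*h)
s(Z) = (-382 + Z)/(1 + Z) (s(Z) = (Z - 382)/(Z + (9 - 8)²) = (-382 + Z)/(Z + 1²) = (-382 + Z)/(Z + 1) = (-382 + Z)/(1 + Z))
(k(-795, -476) + 1376000)/(s(2127) + 2972449) = ((3282 - 3*(-795) - 3*(-476)) + 1376000)/((-382 + 2127)/(1 + 2127) + 2972449) = ((3282 + 2385 + 1428) + 1376000)/(1745/2128 + 2972449) = (7095 + 1376000)/((1/2128)*1745 + 2972449) = 1383095/(1745/2128 + 2972449) = 1383095/(6325373217/2128) = 1383095*(2128/6325373217) = 2943226160/6325373217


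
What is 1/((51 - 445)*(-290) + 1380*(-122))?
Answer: -1/54100 ≈ -1.8484e-5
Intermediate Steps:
1/((51 - 445)*(-290) + 1380*(-122)) = 1/(-394*(-290) - 168360) = 1/(114260 - 168360) = 1/(-54100) = -1/54100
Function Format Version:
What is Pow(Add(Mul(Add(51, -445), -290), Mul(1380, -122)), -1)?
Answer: Rational(-1, 54100) ≈ -1.8484e-5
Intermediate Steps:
Pow(Add(Mul(Add(51, -445), -290), Mul(1380, -122)), -1) = Pow(Add(Mul(-394, -290), -168360), -1) = Pow(Add(114260, -168360), -1) = Pow(-54100, -1) = Rational(-1, 54100)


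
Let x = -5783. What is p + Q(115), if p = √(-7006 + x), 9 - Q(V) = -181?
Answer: 190 + 21*I*√29 ≈ 190.0 + 113.09*I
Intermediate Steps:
Q(V) = 190 (Q(V) = 9 - 1*(-181) = 9 + 181 = 190)
p = 21*I*√29 (p = √(-7006 - 5783) = √(-12789) = 21*I*√29 ≈ 113.09*I)
p + Q(115) = 21*I*√29 + 190 = 190 + 21*I*√29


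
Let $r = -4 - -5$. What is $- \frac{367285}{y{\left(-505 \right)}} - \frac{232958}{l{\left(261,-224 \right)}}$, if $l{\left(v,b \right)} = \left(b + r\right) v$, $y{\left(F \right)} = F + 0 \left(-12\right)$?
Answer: $\frac{4298946529}{5878503} \approx 731.3$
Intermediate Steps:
$r = 1$ ($r = -4 + 5 = 1$)
$y{\left(F \right)} = F$ ($y{\left(F \right)} = F + 0 = F$)
$l{\left(v,b \right)} = v \left(1 + b\right)$ ($l{\left(v,b \right)} = \left(b + 1\right) v = \left(1 + b\right) v = v \left(1 + b\right)$)
$- \frac{367285}{y{\left(-505 \right)}} - \frac{232958}{l{\left(261,-224 \right)}} = - \frac{367285}{-505} - \frac{232958}{261 \left(1 - 224\right)} = \left(-367285\right) \left(- \frac{1}{505}\right) - \frac{232958}{261 \left(-223\right)} = \frac{73457}{101} - \frac{232958}{-58203} = \frac{73457}{101} - - \frac{232958}{58203} = \frac{73457}{101} + \frac{232958}{58203} = \frac{4298946529}{5878503}$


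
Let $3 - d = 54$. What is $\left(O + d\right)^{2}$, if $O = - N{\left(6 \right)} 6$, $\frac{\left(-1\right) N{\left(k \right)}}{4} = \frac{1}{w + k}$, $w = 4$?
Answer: $\frac{59049}{25} \approx 2362.0$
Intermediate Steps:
$d = -51$ ($d = 3 - 54 = -51$)
$N{\left(k \right)} = - \frac{4}{4 + k}$
$O = \frac{12}{5}$ ($O = - \frac{-4}{4 + 6} \cdot 6 = - \frac{-4}{10} \cdot 6 = \left(-1\right) \left(- \frac{2}{5}\right) 6 = \frac{2}{5} \cdot 6 = \frac{12}{5} \approx 2.4$)
$\left(O + d\right)^{2} = \left(\frac{12}{5} - 51\right)^{2} = \left(- \frac{243}{5}\right)^{2} = \frac{59049}{25}$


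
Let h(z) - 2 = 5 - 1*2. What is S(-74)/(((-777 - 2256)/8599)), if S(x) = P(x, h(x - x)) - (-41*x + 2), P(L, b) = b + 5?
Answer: 26020574/3033 ≈ 8579.2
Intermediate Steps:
h(z) = 5 (h(z) = 2 + (5 - 1*2) = 2 + (5 - 2) = 2 + 3 = 5)
P(L, b) = 5 + b
S(x) = 8 + 41*x (S(x) = (5 + 5) - (-41*x + 2) = 10 - (2 - 41*x) = 10 + (-2 + 41*x) = 8 + 41*x)
S(-74)/(((-777 - 2256)/8599)) = (8 + 41*(-74))/(((-777 - 2256)/8599)) = (8 - 3034)/((-3033*1/8599)) = -3026/(-3033/8599) = -3026*(-8599/3033) = 26020574/3033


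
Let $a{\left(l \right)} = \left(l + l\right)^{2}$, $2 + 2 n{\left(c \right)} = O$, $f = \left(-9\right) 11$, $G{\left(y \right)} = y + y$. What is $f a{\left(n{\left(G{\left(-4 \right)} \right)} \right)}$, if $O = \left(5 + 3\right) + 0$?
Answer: $-3564$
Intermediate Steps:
$G{\left(y \right)} = 2 y$
$O = 8$ ($O = 8 + 0 = 8$)
$f = -99$
$n{\left(c \right)} = 3$ ($n{\left(c \right)} = -1 + \frac{1}{2} \cdot 8 = -1 + 4 = 3$)
$a{\left(l \right)} = 4 l^{2}$ ($a{\left(l \right)} = \left(2 l\right)^{2} = 4 l^{2}$)
$f a{\left(n{\left(G{\left(-4 \right)} \right)} \right)} = - 99 \cdot 4 \cdot 3^{2} = - 99 \cdot 4 \cdot 9 = \left(-99\right) 36 = -3564$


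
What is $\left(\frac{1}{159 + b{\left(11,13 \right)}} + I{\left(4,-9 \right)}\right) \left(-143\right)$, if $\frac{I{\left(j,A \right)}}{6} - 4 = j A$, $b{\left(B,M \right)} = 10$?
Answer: $\frac{356917}{13} \approx 27455.0$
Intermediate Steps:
$I{\left(j,A \right)} = 24 + 6 A j$ ($I{\left(j,A \right)} = 24 + 6 j A = 24 + 6 A j$)
$\left(\frac{1}{159 + b{\left(11,13 \right)}} + I{\left(4,-9 \right)}\right) \left(-143\right) = \left(\frac{1}{159 + 10} + \left(24 + 6 \left(-9\right) 4\right)\right) \left(-143\right) = \left(\frac{1}{169} + \left(24 - 216\right)\right) \left(-143\right) = \left(\frac{1}{169} - 192\right) \left(-143\right) = \left(- \frac{32447}{169}\right) \left(-143\right) = \frac{356917}{13}$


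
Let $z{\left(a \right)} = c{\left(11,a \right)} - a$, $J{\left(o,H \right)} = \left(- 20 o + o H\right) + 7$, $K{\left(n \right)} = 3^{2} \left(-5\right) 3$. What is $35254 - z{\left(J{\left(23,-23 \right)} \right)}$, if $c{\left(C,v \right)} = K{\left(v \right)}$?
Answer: $34407$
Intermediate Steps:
$K{\left(n \right)} = -135$ ($K{\left(n \right)} = 9 \left(-5\right) 3 = \left(-45\right) 3 = -135$)
$J{\left(o,H \right)} = 7 - 20 o + H o$ ($J{\left(o,H \right)} = \left(- 20 o + H o\right) + 7 = 7 - 20 o + H o$)
$c{\left(C,v \right)} = -135$
$z{\left(a \right)} = -135 - a$
$35254 - z{\left(J{\left(23,-23 \right)} \right)} = 35254 - \left(-135 - \left(7 - 460 - 529\right)\right) = 35254 - \left(-135 - -982\right) = 35254 - \left(-135 + 982\right) = 35254 - 847 = 34407$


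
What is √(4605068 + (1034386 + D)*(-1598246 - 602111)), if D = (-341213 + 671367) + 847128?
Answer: 14*I*√24828849798 ≈ 2.206e+6*I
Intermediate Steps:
D = 1177282 (D = 330154 + 847128 = 1177282)
√(4605068 + (1034386 + D)*(-1598246 - 602111)) = √(4605068 + (1034386 + 1177282)*(-1598246 - 602111)) = √(4605068 + 2211668*(-2200357)) = √(4605068 - 4866459165476) = √(-4866454560408) = 14*I*√24828849798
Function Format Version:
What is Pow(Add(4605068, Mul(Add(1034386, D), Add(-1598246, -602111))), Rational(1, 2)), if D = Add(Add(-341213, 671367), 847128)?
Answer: Mul(14, I, Pow(24828849798, Rational(1, 2))) ≈ Mul(2.2060e+6, I)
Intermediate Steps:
D = 1177282 (D = Add(330154, 847128) = 1177282)
Pow(Add(4605068, Mul(Add(1034386, D), Add(-1598246, -602111))), Rational(1, 2)) = Pow(Add(4605068, Mul(Add(1034386, 1177282), Add(-1598246, -602111))), Rational(1, 2)) = Pow(Add(4605068, Mul(2211668, -2200357)), Rational(1, 2)) = Pow(Add(4605068, -4866459165476), Rational(1, 2)) = Pow(-4866454560408, Rational(1, 2)) = Mul(14, I, Pow(24828849798, Rational(1, 2)))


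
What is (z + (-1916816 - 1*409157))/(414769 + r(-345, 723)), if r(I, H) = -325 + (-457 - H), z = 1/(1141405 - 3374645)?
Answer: -5194455942521/922917695360 ≈ -5.6283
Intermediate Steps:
z = -1/2233240 (z = 1/(-2233240) = -1/2233240 ≈ -4.4778e-7)
r(I, H) = -782 - H
(z + (-1916816 - 1*409157))/(414769 + r(-345, 723)) = (-1/2233240 + (-1916816 - 1*409157))/(414769 + (-782 - 1*723)) = (-1/2233240 + (-1916816 - 409157))/(414769 + (-782 - 723)) = (-1/2233240 - 2325973)/(414769 - 1505) = -5194455942521/2233240/413264 = -5194455942521/2233240*1/413264 = -5194455942521/922917695360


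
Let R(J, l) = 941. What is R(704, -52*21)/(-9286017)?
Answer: -941/9286017 ≈ -0.00010134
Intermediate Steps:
R(704, -52*21)/(-9286017) = 941/(-9286017) = 941*(-1/9286017) = -941/9286017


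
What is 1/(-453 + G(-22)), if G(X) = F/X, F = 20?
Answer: -11/4993 ≈ -0.0022031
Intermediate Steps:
G(X) = 20/X
1/(-453 + G(-22)) = 1/(-453 + 20/(-22)) = 1/(-453 + 20*(-1/22)) = 1/(-453 - 10/11) = 1/(-4993/11) = -11/4993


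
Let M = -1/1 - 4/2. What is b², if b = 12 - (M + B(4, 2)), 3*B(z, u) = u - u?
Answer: 225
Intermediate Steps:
B(z, u) = 0 (B(z, u) = (u - u)/3 = (⅓)*0 = 0)
M = -3 (M = -1*1 - 4*½ = -1 - 2 = -3)
b = 15 (b = 12 - (-3 + 0) = 12 - 1*(-3) = 12 + 3 = 15)
b² = 15² = 225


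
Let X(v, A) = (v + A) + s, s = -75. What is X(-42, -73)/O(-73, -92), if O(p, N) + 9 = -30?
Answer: 190/39 ≈ 4.8718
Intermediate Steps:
O(p, N) = -39 (O(p, N) = -9 - 30 = -39)
X(v, A) = -75 + A + v (X(v, A) = (v + A) - 75 = (A + v) - 75 = -75 + A + v)
X(-42, -73)/O(-73, -92) = (-75 - 73 - 42)/(-39) = -190*(-1/39) = 190/39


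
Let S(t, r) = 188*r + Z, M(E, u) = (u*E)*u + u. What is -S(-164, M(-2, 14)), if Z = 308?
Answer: 70756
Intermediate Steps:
M(E, u) = u + E*u² (M(E, u) = (E*u)*u + u = E*u² + u = u + E*u²)
S(t, r) = 308 + 188*r (S(t, r) = 188*r + 308 = 308 + 188*r)
-S(-164, M(-2, 14)) = -(308 + 188*(14*(1 - 2*14))) = -(308 + 188*(14*(1 - 28))) = -(308 + 188*(14*(-27))) = -(308 + 188*(-378)) = -(308 - 71064) = -1*(-70756) = 70756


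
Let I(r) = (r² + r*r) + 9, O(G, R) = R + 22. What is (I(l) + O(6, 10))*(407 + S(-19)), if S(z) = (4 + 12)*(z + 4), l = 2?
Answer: 8183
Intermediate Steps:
O(G, R) = 22 + R
S(z) = 64 + 16*z (S(z) = 16*(4 + z) = 64 + 16*z)
I(r) = 9 + 2*r² (I(r) = (r² + r²) + 9 = 2*r² + 9 = 9 + 2*r²)
(I(l) + O(6, 10))*(407 + S(-19)) = ((9 + 2*2²) + (22 + 10))*(407 + (64 + 16*(-19))) = ((9 + 2*4) + 32)*(407 + (64 - 304)) = ((9 + 8) + 32)*(407 - 240) = (17 + 32)*167 = 49*167 = 8183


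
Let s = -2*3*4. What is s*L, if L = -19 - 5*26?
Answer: 3576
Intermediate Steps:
s = -24 (s = -6*4 = -24)
L = -149 (L = -19 - 130 = -149)
s*L = -24*(-149) = 3576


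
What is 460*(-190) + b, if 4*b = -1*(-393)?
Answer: -349207/4 ≈ -87302.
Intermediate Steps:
b = 393/4 (b = (-1*(-393))/4 = (¼)*393 = 393/4 ≈ 98.250)
460*(-190) + b = 460*(-190) + 393/4 = -87400 + 393/4 = -349207/4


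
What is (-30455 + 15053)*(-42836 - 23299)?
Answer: 1018611270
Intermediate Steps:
(-30455 + 15053)*(-42836 - 23299) = -15402*(-66135) = 1018611270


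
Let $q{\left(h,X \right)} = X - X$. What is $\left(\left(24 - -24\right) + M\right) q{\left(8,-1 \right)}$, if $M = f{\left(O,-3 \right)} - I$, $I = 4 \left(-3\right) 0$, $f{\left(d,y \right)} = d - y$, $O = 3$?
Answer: $0$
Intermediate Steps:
$I = 0$ ($I = \left(-12\right) 0 = 0$)
$M = 6$ ($M = \left(3 - -3\right) - 0 = \left(3 + 3\right) + 0 = 6 + 0 = 6$)
$q{\left(h,X \right)} = 0$
$\left(\left(24 - -24\right) + M\right) q{\left(8,-1 \right)} = \left(\left(24 - -24\right) + 6\right) 0 = \left(\left(24 + 24\right) + 6\right) 0 = \left(48 + 6\right) 0 = 54 \cdot 0 = 0$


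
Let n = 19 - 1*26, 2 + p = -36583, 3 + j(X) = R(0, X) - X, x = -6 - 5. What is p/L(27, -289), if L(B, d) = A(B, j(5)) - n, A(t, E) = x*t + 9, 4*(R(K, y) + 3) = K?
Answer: 36585/281 ≈ 130.20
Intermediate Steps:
R(K, y) = -3 + K/4
x = -11
j(X) = -6 - X (j(X) = -3 + ((-3 + (1/4)*0) - X) = -3 + ((-3 + 0) - X) = -3 + (-3 - X) = -6 - X)
A(t, E) = 9 - 11*t (A(t, E) = -11*t + 9 = 9 - 11*t)
p = -36585 (p = -2 - 36583 = -36585)
n = -7 (n = 19 - 26 = -7)
L(B, d) = 16 - 11*B (L(B, d) = (9 - 11*B) - 1*(-7) = (9 - 11*B) + 7 = 16 - 11*B)
p/L(27, -289) = -36585/(16 - 11*27) = -36585/(16 - 297) = -36585/(-281) = -36585*(-1/281) = 36585/281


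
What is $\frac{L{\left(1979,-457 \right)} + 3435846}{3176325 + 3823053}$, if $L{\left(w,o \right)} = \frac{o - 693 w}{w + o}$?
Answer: $\frac{1306996427}{2663263329} \approx 0.49075$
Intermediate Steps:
$L{\left(w,o \right)} = \frac{o - 693 w}{o + w}$
$\frac{L{\left(1979,-457 \right)} + 3435846}{3176325 + 3823053} = \frac{\frac{-457 - 1371447}{-457 + 1979} + 3435846}{3176325 + 3823053} = \frac{\frac{-457 - 1371447}{1522} + 3435846}{6999378} = \left(\frac{1}{1522} \left(-1371904\right) + 3435846\right) \frac{1}{6999378} = \left(- \frac{685952}{761} + 3435846\right) \frac{1}{6999378} = \frac{2613992854}{761} \cdot \frac{1}{6999378} = \frac{1306996427}{2663263329}$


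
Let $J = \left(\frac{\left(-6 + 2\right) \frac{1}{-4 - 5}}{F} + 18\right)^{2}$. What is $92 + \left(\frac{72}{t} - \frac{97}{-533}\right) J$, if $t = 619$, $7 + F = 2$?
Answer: $\frac{9646301968}{51392475} \approx 187.7$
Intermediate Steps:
$F = -5$ ($F = -7 + 2 = -5$)
$J = \frac{649636}{2025}$ ($J = \left(\frac{\left(-6 + 2\right) \frac{1}{-4 - 5}}{-5} + 18\right)^{2} = \left(- \frac{4}{-9} \left(- \frac{1}{5}\right) + 18\right)^{2} = \left(\left(-4\right) \left(- \frac{1}{9}\right) \left(- \frac{1}{5}\right) + 18\right)^{2} = \left(\frac{4}{9} \left(- \frac{1}{5}\right) + 18\right)^{2} = \left(- \frac{4}{45} + 18\right)^{2} = \left(\frac{806}{45}\right)^{2} = \frac{649636}{2025} \approx 320.81$)
$92 + \left(\frac{72}{t} - \frac{97}{-533}\right) J = 92 + \left(\frac{72}{619} - \frac{97}{-533}\right) \frac{649636}{2025} = 92 + \left(72 \cdot \frac{1}{619} - - \frac{97}{533}\right) \frac{649636}{2025} = 92 + \left(\frac{72}{619} + \frac{97}{533}\right) \frac{649636}{2025} = 92 + \frac{98419}{329927} \cdot \frac{649636}{2025} = 92 + \frac{4918194268}{51392475} = \frac{9646301968}{51392475}$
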